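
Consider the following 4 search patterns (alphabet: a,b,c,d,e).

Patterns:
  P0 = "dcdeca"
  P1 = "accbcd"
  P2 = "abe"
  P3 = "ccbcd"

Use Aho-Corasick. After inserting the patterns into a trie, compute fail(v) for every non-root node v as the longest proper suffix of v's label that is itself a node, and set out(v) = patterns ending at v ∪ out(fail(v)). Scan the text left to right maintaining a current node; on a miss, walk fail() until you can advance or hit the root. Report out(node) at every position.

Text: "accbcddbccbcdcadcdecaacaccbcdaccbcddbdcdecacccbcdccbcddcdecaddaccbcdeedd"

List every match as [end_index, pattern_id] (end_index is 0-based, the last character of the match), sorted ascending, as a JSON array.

Build:
Trie nodes:
  0='ε' goto a→7 c→15 d→1
  1='d' goto c→2
  2='dc' goto d→3
  3='dcd' goto e→4
  4='dcde' goto c→5
  5='dcdec' goto a→6
  6='dcdeca' goto ·  ←P0
  7='a' goto b→13 c→8
  8='ac' goto c→9
  9='acc' goto b→10
  10='accb' goto c→11
  11='accbc' goto d→12
  12='accbcd' goto ·  ←P1
  13='ab' goto e→14
  14='abe' goto ·  ←P2
  15='c' goto c→16
  16='cc' goto b→17
  17='ccb' goto c→18
  18='ccbc' goto d→19
  19='ccbcd' goto ·  ←P3

Failure links (BFS by depth):
  n1('d'): parent n0 fail=0; on 'd' 0 → fail=0;  out ∅∪∅=∅
  n7('a'): parent n0 fail=0; on 'a' 0 → fail=0;  out ∅∪∅=∅
  n15('c'): parent n0 fail=0; on 'c' 0 → fail=0;  out ∅∪∅=∅
  n2('dc'): parent n1 fail=0; on 'c' 0 → fail=15;  out ∅∪∅=∅
  n8('ac'): parent n7 fail=0; on 'c' 0 → fail=15;  out ∅∪∅=∅
  n13('ab'): parent n7 fail=0; on 'b' 0 → fail=0;  out ∅∪∅=∅
  n16('cc'): parent n15 fail=0; on 'c' 0 → fail=15;  out ∅∪∅=∅
  n3('dcd'): parent n2 fail=15; on 'd' 15→0 → fail=1;  out ∅∪∅=∅
  n9('acc'): parent n8 fail=15; on 'c' 15 → fail=16;  out ∅∪∅=∅
  n14('abe'): parent n13 fail=0; on 'e' 0 → fail=0;  out {2}∪∅={2}
  n17('ccb'): parent n16 fail=15; on 'b' 15→0 → fail=0;  out ∅∪∅=∅
  n4('dcde'): parent n3 fail=1; on 'e' 1→0 → fail=0;  out ∅∪∅=∅
  n10('accb'): parent n9 fail=16; on 'b' 16 → fail=17;  out ∅∪∅=∅
  n18('ccbc'): parent n17 fail=0; on 'c' 0 → fail=15;  out ∅∪∅=∅
  n5('dcdec'): parent n4 fail=0; on 'c' 0 → fail=15;  out ∅∪∅=∅
  n11('accbc'): parent n10 fail=17; on 'c' 17 → fail=18;  out ∅∪∅=∅
  n19('ccbcd'): parent n18 fail=15; on 'd' 15→0 → fail=1;  out {3}∪∅={3}
  n6('dcdeca'): parent n5 fail=15; on 'a' 15→0 → fail=7;  out {0}∪∅={0}
  n12('accbcd'): parent n11 fail=18; on 'd' 18 → fail=19;  out {1}∪{3}={1,3}

Run:
i=0 'a': node 0→7
i=1 'c': node 7→8
i=2 'c': node 8→9
i=3 'b': node 9→10
i=4 'c': node 10→11
i=5 'd': node 11→12  ** P1@[0:5],P3@[1:5]
i=6 'd': node 12→1 (via fail)
i=7 'b': node 1→0 (via fail)
i=8 'c': node 0→15
i=9 'c': node 15→16
i=10 'b': node 16→17
i=11 'c': node 17→18
i=12 'd': node 18→19  ** P3@[8:12]
i=13 'c': node 19→2 (via fail)
i=14 'a': node 2→7 (via fail)
i=15 'd': node 7→1 (via fail)
i=16 'c': node 1→2
i=17 'd': node 2→3
i=18 'e': node 3→4
i=19 'c': node 4→5
i=20 'a': node 5→6  ** P0@[15:20]
i=21 'a': node 6→7 (via fail)
i=22 'c': node 7→8
i=23 'a': node 8→7 (via fail)
i=24 'c': node 7→8
i=25 'c': node 8→9
i=26 'b': node 9→10
i=27 'c': node 10→11
i=28 'd': node 11→12  ** P1@[23:28],P3@[24:28]
i=29 'a': node 12→7 (via fail)
i=30 'c': node 7→8
i=31 'c': node 8→9
i=32 'b': node 9→10
i=33 'c': node 10→11
i=34 'd': node 11→12  ** P1@[29:34],P3@[30:34]
i=35 'd': node 12→1 (via fail)
i=36 'b': node 1→0 (via fail)
i=37 'd': node 0→1
i=38 'c': node 1→2
i=39 'd': node 2→3
i=40 'e': node 3→4
i=41 'c': node 4→5
i=42 'a': node 5→6  ** P0@[37:42]
i=43 'c': node 6→8 (via fail)
i=44 'c': node 8→9
i=45 'c': node 9→16 (via fail)
i=46 'b': node 16→17
i=47 'c': node 17→18
i=48 'd': node 18→19  ** P3@[44:48]
i=49 'c': node 19→2 (via fail)
i=50 'c': node 2→16 (via fail)
i=51 'b': node 16→17
i=52 'c': node 17→18
i=53 'd': node 18→19  ** P3@[49:53]
i=54 'd': node 19→1 (via fail)
i=55 'c': node 1→2
i=56 'd': node 2→3
i=57 'e': node 3→4
i=58 'c': node 4→5
i=59 'a': node 5→6  ** P0@[54:59]
i=60 'd': node 6→1 (via fail)
i=61 'd': node 1→1 (via fail)
i=62 'a': node 1→7 (via fail)
i=63 'c': node 7→8
i=64 'c': node 8→9
i=65 'b': node 9→10
i=66 'c': node 10→11
i=67 'd': node 11→12  ** P1@[62:67],P3@[63:67]
i=68 'e': node 12→0 (via fail)
i=69 'e': node 0→0
i=70 'd': node 0→1
i=71 'd': node 1→1 (via fail)

All matches (sorted): [[5,1],[5,3],[12,3],[20,0],[28,1],[28,3],[34,1],[34,3],[42,0],[48,3],[53,3],[59,0],[67,1],[67,3]]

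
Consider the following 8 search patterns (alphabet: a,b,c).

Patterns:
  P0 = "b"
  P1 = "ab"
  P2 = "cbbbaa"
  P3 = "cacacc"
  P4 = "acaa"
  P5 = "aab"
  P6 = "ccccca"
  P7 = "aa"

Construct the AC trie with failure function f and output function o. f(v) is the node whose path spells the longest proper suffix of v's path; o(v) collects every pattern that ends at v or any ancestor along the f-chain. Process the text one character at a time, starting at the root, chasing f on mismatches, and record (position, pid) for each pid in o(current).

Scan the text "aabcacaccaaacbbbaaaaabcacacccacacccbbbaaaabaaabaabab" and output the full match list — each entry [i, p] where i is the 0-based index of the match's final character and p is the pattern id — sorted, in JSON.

Construct AC machine:
Trie (insert patterns):
  n0 'ε': a→2 b→1 c→4
  n1 'b': ·  [P0 ends]
  n2 'a': a→18 b→3 c→15
  n3 'ab': ·  [P1 ends]
  n4 'c': a→10 b→5 c→20
  n5 'cb': b→6
  n6 'cbb': b→7
  n7 'cbbb': a→8
  n8 'cbbba': a→9
  n9 'cbbbaa': ·  [P2 ends]
  n10 'ca': c→11
  n11 'cac': a→12
  n12 'caca': c→13
  n13 'cacac': c→14
  n14 'cacacc': ·  [P3 ends]
  n15 'ac': a→16
  n16 'aca': a→17
  n17 'acaa': ·  [P4 ends]
  n18 'aa': b→19  [P7 ends]
  n19 'aab': ·  [P5 ends]
  n20 'cc': c→21
  n21 'ccc': c→22
  n22 'cccc': c→23
  n23 'ccccc': a→24
  n24 'ccccca': ·  [P6 ends]

BFS fail/out derivation:
  fail(1) 'b': from fail(0)=0 chase 'b': 0 ⇒ 0;  out={0}∪out(0)={0}
  fail(2) 'a': from fail(0)=0 chase 'a': 0 ⇒ 0;  out=∅∪out(0)=∅
  fail(4) 'c': from fail(0)=0 chase 'c': 0 ⇒ 0;  out=∅∪out(0)=∅
  fail(3) 'ab': from fail(2)=0 chase 'b': 0 ⇒ 1;  out={1}∪out(1)={0,1}
  fail(5) 'cb': from fail(4)=0 chase 'b': 0 ⇒ 1;  out=∅∪out(1)={0}
  fail(10) 'ca': from fail(4)=0 chase 'a': 0 ⇒ 2;  out=∅∪out(2)=∅
  fail(15) 'ac': from fail(2)=0 chase 'c': 0 ⇒ 4;  out=∅∪out(4)=∅
  fail(18) 'aa': from fail(2)=0 chase 'a': 0 ⇒ 2;  out={7}∪out(2)={7}
  fail(20) 'cc': from fail(4)=0 chase 'c': 0 ⇒ 4;  out=∅∪out(4)=∅
  fail(6) 'cbb': from fail(5)=1 chase 'b': 1→0 ⇒ 1;  out=∅∪out(1)={0}
  fail(11) 'cac': from fail(10)=2 chase 'c': 2 ⇒ 15;  out=∅∪out(15)=∅
  fail(16) 'aca': from fail(15)=4 chase 'a': 4 ⇒ 10;  out=∅∪out(10)=∅
  fail(19) 'aab': from fail(18)=2 chase 'b': 2 ⇒ 3;  out={5}∪out(3)={0,1,5}
  fail(21) 'ccc': from fail(20)=4 chase 'c': 4 ⇒ 20;  out=∅∪out(20)=∅
  fail(7) 'cbbb': from fail(6)=1 chase 'b': 1→0 ⇒ 1;  out=∅∪out(1)={0}
  fail(12) 'caca': from fail(11)=15 chase 'a': 15 ⇒ 16;  out=∅∪out(16)=∅
  fail(17) 'acaa': from fail(16)=10 chase 'a': 10→2 ⇒ 18;  out={4}∪out(18)={4,7}
  fail(22) 'cccc': from fail(21)=20 chase 'c': 20 ⇒ 21;  out=∅∪out(21)=∅
  fail(8) 'cbbba': from fail(7)=1 chase 'a': 1→0 ⇒ 2;  out=∅∪out(2)=∅
  fail(13) 'cacac': from fail(12)=16 chase 'c': 16→10 ⇒ 11;  out=∅∪out(11)=∅
  fail(23) 'ccccc': from fail(22)=21 chase 'c': 21 ⇒ 22;  out=∅∪out(22)=∅
  fail(9) 'cbbbaa': from fail(8)=2 chase 'a': 2 ⇒ 18;  out={2}∪out(18)={2,7}
  fail(14) 'cacacc': from fail(13)=11 chase 'c': 11→15→4 ⇒ 20;  out={3}∪out(20)={3}
  fail(24) 'ccccca': from fail(23)=22 chase 'a': 22→21→20→4 ⇒ 10;  out={6}∪out(10)={6}

Scan:
i=0 'a': node 0→2
i=1 'a': node 2→18  ** P7@[0:1]
i=2 'b': node 18→19  ** P0@[2:2],P1@[1:2],P5@[0:2]
i=3 'c': node 19→4 (via fail)
i=4 'a': node 4→10
i=5 'c': node 10→11
i=6 'a': node 11→12
i=7 'c': node 12→13
i=8 'c': node 13→14  ** P3@[3:8]
i=9 'a': node 14→10 (via fail)
i=10 'a': node 10→18 (via fail)  ** P7@[9:10]
i=11 'a': node 18→18 (via fail)  ** P7@[10:11]
i=12 'c': node 18→15 (via fail)
i=13 'b': node 15→5 (via fail)  ** P0@[13:13]
i=14 'b': node 5→6  ** P0@[14:14]
i=15 'b': node 6→7  ** P0@[15:15]
i=16 'a': node 7→8
i=17 'a': node 8→9  ** P2@[12:17],P7@[16:17]
i=18 'a': node 9→18 (via fail)  ** P7@[17:18]
i=19 'a': node 18→18 (via fail)  ** P7@[18:19]
i=20 'a': node 18→18 (via fail)  ** P7@[19:20]
i=21 'b': node 18→19  ** P0@[21:21],P1@[20:21],P5@[19:21]
i=22 'c': node 19→4 (via fail)
i=23 'a': node 4→10
i=24 'c': node 10→11
i=25 'a': node 11→12
i=26 'c': node 12→13
i=27 'c': node 13→14  ** P3@[22:27]
i=28 'c': node 14→21 (via fail)
i=29 'a': node 21→10 (via fail)
i=30 'c': node 10→11
i=31 'a': node 11→12
i=32 'c': node 12→13
i=33 'c': node 13→14  ** P3@[28:33]
i=34 'c': node 14→21 (via fail)
i=35 'b': node 21→5 (via fail)  ** P0@[35:35]
i=36 'b': node 5→6  ** P0@[36:36]
i=37 'b': node 6→7  ** P0@[37:37]
i=38 'a': node 7→8
i=39 'a': node 8→9  ** P2@[34:39],P7@[38:39]
i=40 'a': node 9→18 (via fail)  ** P7@[39:40]
i=41 'a': node 18→18 (via fail)  ** P7@[40:41]
i=42 'b': node 18→19  ** P0@[42:42],P1@[41:42],P5@[40:42]
i=43 'a': node 19→2 (via fail)
i=44 'a': node 2→18  ** P7@[43:44]
i=45 'a': node 18→18 (via fail)  ** P7@[44:45]
i=46 'b': node 18→19  ** P0@[46:46],P1@[45:46],P5@[44:46]
i=47 'a': node 19→2 (via fail)
i=48 'a': node 2→18  ** P7@[47:48]
i=49 'b': node 18→19  ** P0@[49:49],P1@[48:49],P5@[47:49]
i=50 'a': node 19→2 (via fail)
i=51 'b': node 2→3  ** P0@[51:51],P1@[50:51]

Matches: [[1,7],[2,0],[2,1],[2,5],[8,3],[10,7],[11,7],[13,0],[14,0],[15,0],[17,2],[17,7],[18,7],[19,7],[20,7],[21,0],[21,1],[21,5],[27,3],[33,3],[35,0],[36,0],[37,0],[39,2],[39,7],[40,7],[41,7],[42,0],[42,1],[42,5],[44,7],[45,7],[46,0],[46,1],[46,5],[48,7],[49,0],[49,1],[49,5],[51,0],[51,1]]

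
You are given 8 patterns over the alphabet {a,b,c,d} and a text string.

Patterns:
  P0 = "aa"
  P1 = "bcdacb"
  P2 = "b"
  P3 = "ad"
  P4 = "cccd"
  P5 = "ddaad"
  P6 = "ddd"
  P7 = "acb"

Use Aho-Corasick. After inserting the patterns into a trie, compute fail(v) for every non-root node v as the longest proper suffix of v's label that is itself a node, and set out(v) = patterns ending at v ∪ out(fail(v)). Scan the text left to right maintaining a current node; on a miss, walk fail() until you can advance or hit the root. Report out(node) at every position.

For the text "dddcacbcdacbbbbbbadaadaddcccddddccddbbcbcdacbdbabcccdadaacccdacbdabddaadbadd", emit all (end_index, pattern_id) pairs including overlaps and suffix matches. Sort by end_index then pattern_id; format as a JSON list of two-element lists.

Build automaton:
Trie nodes:
  0='ε' goto a→1 b→3 c→10 d→14
  1='a' goto a→2 c→20 d→9
  2='aa' goto ·  [P0 ends]
  3='b' goto c→4  [P2 ends]
  4='bc' goto d→5
  5='bcd' goto a→6
  6='bcda' goto c→7
  7='bcdac' goto b→8
  8='bcdacb' goto ·  [P1 ends]
  9='ad' goto ·  [P3 ends]
  10='c' goto c→11
  11='cc' goto c→12
  12='ccc' goto d→13
  13='cccd' goto ·  [P4 ends]
  14='d' goto d→15
  15='dd' goto a→16 d→19
  16='dda' goto a→17
  17='ddaa' goto d→18
  18='ddaad' goto ·  [P5 ends]
  19='ddd' goto ·  [P6 ends]
  20='ac' goto b→21
  21='acb' goto ·  [P7 ends]

Failure links (BFS by depth):
  n1('a'): parent n0 fail=0; on 'a' 0 → fail=0;  out ∅∪∅=∅
  n3('b'): parent n0 fail=0; on 'b' 0 → fail=0;  out {2}∪∅={2}
  n10('c'): parent n0 fail=0; on 'c' 0 → fail=0;  out ∅∪∅=∅
  n14('d'): parent n0 fail=0; on 'd' 0 → fail=0;  out ∅∪∅=∅
  n2('aa'): parent n1 fail=0; on 'a' 0 → fail=1;  out {0}∪∅={0}
  n4('bc'): parent n3 fail=0; on 'c' 0 → fail=10;  out ∅∪∅=∅
  n9('ad'): parent n1 fail=0; on 'd' 0 → fail=14;  out {3}∪∅={3}
  n11('cc'): parent n10 fail=0; on 'c' 0 → fail=10;  out ∅∪∅=∅
  n15('dd'): parent n14 fail=0; on 'd' 0 → fail=14;  out ∅∪∅=∅
  n20('ac'): parent n1 fail=0; on 'c' 0 → fail=10;  out ∅∪∅=∅
  n5('bcd'): parent n4 fail=10; on 'd' 10→0 → fail=14;  out ∅∪∅=∅
  n12('ccc'): parent n11 fail=10; on 'c' 10 → fail=11;  out ∅∪∅=∅
  n16('dda'): parent n15 fail=14; on 'a' 14→0 → fail=1;  out ∅∪∅=∅
  n19('ddd'): parent n15 fail=14; on 'd' 14 → fail=15;  out {6}∪∅={6}
  n21('acb'): parent n20 fail=10; on 'b' 10→0 → fail=3;  out {7}∪{2}={2,7}
  n6('bcda'): parent n5 fail=14; on 'a' 14→0 → fail=1;  out ∅∪∅=∅
  n13('cccd'): parent n12 fail=11; on 'd' 11→10→0 → fail=14;  out {4}∪∅={4}
  n17('ddaa'): parent n16 fail=1; on 'a' 1 → fail=2;  out ∅∪{0}={0}
  n7('bcdac'): parent n6 fail=1; on 'c' 1 → fail=20;  out ∅∪∅=∅
  n18('ddaad'): parent n17 fail=2; on 'd' 2→1 → fail=9;  out {5}∪{3}={3,5}
  n8('bcdacb'): parent n7 fail=20; on 'b' 20 → fail=21;  out {1}∪{2,7}={1,2,7}

Scan:
pos 0 'd': at 14
pos 1 'd': at 15
pos 2 'd': at 19  ** P6@[0:2]
pos 3 'c': at 10 (via fail)
pos 4 'a': at 1 (via fail)
pos 5 'c': at 20
pos 6 'b': at 21  ** P2@[6:6],P7@[4:6]
pos 7 'c': at 4 (via fail)
pos 8 'd': at 5
pos 9 'a': at 6
pos 10 'c': at 7
pos 11 'b': at 8  ** P1@[6:11],P2@[11:11],P7@[9:11]
pos 12 'b': at 3 (via fail)  ** P2@[12:12]
pos 13 'b': at 3 (via fail)  ** P2@[13:13]
pos 14 'b': at 3 (via fail)  ** P2@[14:14]
pos 15 'b': at 3 (via fail)  ** P2@[15:15]
pos 16 'b': at 3 (via fail)  ** P2@[16:16]
pos 17 'a': at 1 (via fail)
pos 18 'd': at 9  ** P3@[17:18]
pos 19 'a': at 1 (via fail)
pos 20 'a': at 2  ** P0@[19:20]
pos 21 'd': at 9 (via fail)  ** P3@[20:21]
pos 22 'a': at 1 (via fail)
pos 23 'd': at 9  ** P3@[22:23]
pos 24 'd': at 15 (via fail)
pos 25 'c': at 10 (via fail)
pos 26 'c': at 11
pos 27 'c': at 12
pos 28 'd': at 13  ** P4@[25:28]
pos 29 'd': at 15 (via fail)
pos 30 'd': at 19  ** P6@[28:30]
pos 31 'd': at 19 (via fail)  ** P6@[29:31]
pos 32 'c': at 10 (via fail)
pos 33 'c': at 11
pos 34 'd': at 14 (via fail)
pos 35 'd': at 15
pos 36 'b': at 3 (via fail)  ** P2@[36:36]
pos 37 'b': at 3 (via fail)  ** P2@[37:37]
pos 38 'c': at 4
pos 39 'b': at 3 (via fail)  ** P2@[39:39]
pos 40 'c': at 4
pos 41 'd': at 5
pos 42 'a': at 6
pos 43 'c': at 7
pos 44 'b': at 8  ** P1@[39:44],P2@[44:44],P7@[42:44]
pos 45 'd': at 14 (via fail)
pos 46 'b': at 3 (via fail)  ** P2@[46:46]
pos 47 'a': at 1 (via fail)
pos 48 'b': at 3 (via fail)  ** P2@[48:48]
pos 49 'c': at 4
pos 50 'c': at 11 (via fail)
pos 51 'c': at 12
pos 52 'd': at 13  ** P4@[49:52]
pos 53 'a': at 1 (via fail)
pos 54 'd': at 9  ** P3@[53:54]
pos 55 'a': at 1 (via fail)
pos 56 'a': at 2  ** P0@[55:56]
pos 57 'c': at 20 (via fail)
pos 58 'c': at 11 (via fail)
pos 59 'c': at 12
pos 60 'd': at 13  ** P4@[57:60]
pos 61 'a': at 1 (via fail)
pos 62 'c': at 20
pos 63 'b': at 21  ** P2@[63:63],P7@[61:63]
pos 64 'd': at 14 (via fail)
pos 65 'a': at 1 (via fail)
pos 66 'b': at 3 (via fail)  ** P2@[66:66]
pos 67 'd': at 14 (via fail)
pos 68 'd': at 15
pos 69 'a': at 16
pos 70 'a': at 17  ** P0@[69:70]
pos 71 'd': at 18  ** P3@[70:71],P5@[67:71]
pos 72 'b': at 3 (via fail)  ** P2@[72:72]
pos 73 'a': at 1 (via fail)
pos 74 'd': at 9  ** P3@[73:74]
pos 75 'd': at 15 (via fail)

All matches (sorted): [[2,6],[6,2],[6,7],[11,1],[11,2],[11,7],[12,2],[13,2],[14,2],[15,2],[16,2],[18,3],[20,0],[21,3],[23,3],[28,4],[30,6],[31,6],[36,2],[37,2],[39,2],[44,1],[44,2],[44,7],[46,2],[48,2],[52,4],[54,3],[56,0],[60,4],[63,2],[63,7],[66,2],[70,0],[71,3],[71,5],[72,2],[74,3]]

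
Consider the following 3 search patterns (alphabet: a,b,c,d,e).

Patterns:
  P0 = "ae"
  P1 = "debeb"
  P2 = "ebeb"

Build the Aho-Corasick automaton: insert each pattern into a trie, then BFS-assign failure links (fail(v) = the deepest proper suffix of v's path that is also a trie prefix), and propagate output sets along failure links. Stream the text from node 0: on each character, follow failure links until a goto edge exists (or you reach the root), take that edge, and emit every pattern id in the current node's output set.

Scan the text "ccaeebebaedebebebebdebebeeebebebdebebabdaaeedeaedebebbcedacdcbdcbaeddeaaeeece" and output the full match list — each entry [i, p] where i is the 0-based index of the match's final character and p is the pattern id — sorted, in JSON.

Build automaton:
Trie (insert patterns):
  0='ε' goto a→1 d→3 e→8
  1='a' goto e→2
  2='ae' goto ·  [P0 ends]
  3='d' goto e→4
  4='de' goto b→5
  5='deb' goto e→6
  6='debe' goto b→7
  7='debeb' goto ·  [P1 ends]
  8='e' goto b→9
  9='eb' goto e→10
  10='ebe' goto b→11
  11='ebeb' goto ·  [P2 ends]

BFS fail/out derivation:
  n1('a'): parent n0 fail=0; on 'a' 0 → fail=0;  out ∅∪∅=∅
  n3('d'): parent n0 fail=0; on 'd' 0 → fail=0;  out ∅∪∅=∅
  n8('e'): parent n0 fail=0; on 'e' 0 → fail=0;  out ∅∪∅=∅
  n2('ae'): parent n1 fail=0; on 'e' 0 → fail=8;  out {0}∪∅={0}
  n4('de'): parent n3 fail=0; on 'e' 0 → fail=8;  out ∅∪∅=∅
  n9('eb'): parent n8 fail=0; on 'b' 0 → fail=0;  out ∅∪∅=∅
  n5('deb'): parent n4 fail=8; on 'b' 8 → fail=9;  out ∅∪∅=∅
  n10('ebe'): parent n9 fail=0; on 'e' 0 → fail=8;  out ∅∪∅=∅
  n6('debe'): parent n5 fail=9; on 'e' 9 → fail=10;  out ∅∪∅=∅
  n11('ebeb'): parent n10 fail=8; on 'b' 8 → fail=9;  out {2}∪∅={2}
  n7('debeb'): parent n6 fail=10; on 'b' 10 → fail=11;  out {1}∪{2}={1,2}

Text stream:
[0] read 'c'  n0⇒n0
[1] read 'c'  n0⇒n0
[2] read 'a'  n0⇒n1
[3] read 'e'  n1⇒n2  ** P0@[2:3]
[4] read 'e'  n2⇒n8 (fail-walked)
[5] read 'b'  n8⇒n9
[6] read 'e'  n9⇒n10
[7] read 'b'  n10⇒n11  ** P2@[4:7]
[8] read 'a'  n11⇒n1 (fail-walked)
[9] read 'e'  n1⇒n2  ** P0@[8:9]
[10] read 'd'  n2⇒n3 (fail-walked)
[11] read 'e'  n3⇒n4
[12] read 'b'  n4⇒n5
[13] read 'e'  n5⇒n6
[14] read 'b'  n6⇒n7  ** P1@[10:14],P2@[11:14]
[15] read 'e'  n7⇒n10 (fail-walked)
[16] read 'b'  n10⇒n11  ** P2@[13:16]
[17] read 'e'  n11⇒n10 (fail-walked)
[18] read 'b'  n10⇒n11  ** P2@[15:18]
[19] read 'd'  n11⇒n3 (fail-walked)
[20] read 'e'  n3⇒n4
[21] read 'b'  n4⇒n5
[22] read 'e'  n5⇒n6
[23] read 'b'  n6⇒n7  ** P1@[19:23],P2@[20:23]
[24] read 'e'  n7⇒n10 (fail-walked)
[25] read 'e'  n10⇒n8 (fail-walked)
[26] read 'e'  n8⇒n8 (fail-walked)
[27] read 'b'  n8⇒n9
[28] read 'e'  n9⇒n10
[29] read 'b'  n10⇒n11  ** P2@[26:29]
[30] read 'e'  n11⇒n10 (fail-walked)
[31] read 'b'  n10⇒n11  ** P2@[28:31]
[32] read 'd'  n11⇒n3 (fail-walked)
[33] read 'e'  n3⇒n4
[34] read 'b'  n4⇒n5
[35] read 'e'  n5⇒n6
[36] read 'b'  n6⇒n7  ** P1@[32:36],P2@[33:36]
[37] read 'a'  n7⇒n1 (fail-walked)
[38] read 'b'  n1⇒n0 (fail-walked)
[39] read 'd'  n0⇒n3
[40] read 'a'  n3⇒n1 (fail-walked)
[41] read 'a'  n1⇒n1 (fail-walked)
[42] read 'e'  n1⇒n2  ** P0@[41:42]
[43] read 'e'  n2⇒n8 (fail-walked)
[44] read 'd'  n8⇒n3 (fail-walked)
[45] read 'e'  n3⇒n4
[46] read 'a'  n4⇒n1 (fail-walked)
[47] read 'e'  n1⇒n2  ** P0@[46:47]
[48] read 'd'  n2⇒n3 (fail-walked)
[49] read 'e'  n3⇒n4
[50] read 'b'  n4⇒n5
[51] read 'e'  n5⇒n6
[52] read 'b'  n6⇒n7  ** P1@[48:52],P2@[49:52]
[53] read 'b'  n7⇒n0 (fail-walked)
[54] read 'c'  n0⇒n0
[55] read 'e'  n0⇒n8
[56] read 'd'  n8⇒n3 (fail-walked)
[57] read 'a'  n3⇒n1 (fail-walked)
[58] read 'c'  n1⇒n0 (fail-walked)
[59] read 'd'  n0⇒n3
[60] read 'c'  n3⇒n0 (fail-walked)
[61] read 'b'  n0⇒n0
[62] read 'd'  n0⇒n3
[63] read 'c'  n3⇒n0 (fail-walked)
[64] read 'b'  n0⇒n0
[65] read 'a'  n0⇒n1
[66] read 'e'  n1⇒n2  ** P0@[65:66]
[67] read 'd'  n2⇒n3 (fail-walked)
[68] read 'd'  n3⇒n3 (fail-walked)
[69] read 'e'  n3⇒n4
[70] read 'a'  n4⇒n1 (fail-walked)
[71] read 'a'  n1⇒n1 (fail-walked)
[72] read 'e'  n1⇒n2  ** P0@[71:72]
[73] read 'e'  n2⇒n8 (fail-walked)
[74] read 'e'  n8⇒n8 (fail-walked)
[75] read 'c'  n8⇒n0 (fail-walked)
[76] read 'e'  n0⇒n8

All matches (sorted): [[3,0],[7,2],[9,0],[14,1],[14,2],[16,2],[18,2],[23,1],[23,2],[29,2],[31,2],[36,1],[36,2],[42,0],[47,0],[52,1],[52,2],[66,0],[72,0]]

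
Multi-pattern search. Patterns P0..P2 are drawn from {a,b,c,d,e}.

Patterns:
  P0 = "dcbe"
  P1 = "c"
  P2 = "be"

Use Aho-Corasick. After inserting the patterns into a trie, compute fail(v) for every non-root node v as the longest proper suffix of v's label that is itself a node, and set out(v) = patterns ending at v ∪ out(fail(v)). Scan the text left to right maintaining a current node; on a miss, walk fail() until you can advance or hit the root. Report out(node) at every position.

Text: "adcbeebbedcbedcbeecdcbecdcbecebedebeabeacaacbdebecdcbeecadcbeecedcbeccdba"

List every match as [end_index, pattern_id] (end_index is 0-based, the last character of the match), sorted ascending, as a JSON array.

Build:
Trie (insert patterns):
  n0 'ε': b→6 c→5 d→1
  n1 'd': c→2
  n2 'dc': b→3
  n3 'dcb': e→4
  n4 'dcbe': ·  ←P0
  n5 'c': ·  ←P1
  n6 'b': e→7
  n7 'be': ·  ←P2

Failure links (BFS by depth):
  fail(1) 'd': from fail(0)=0 chase 'd': 0 ⇒ 0;  out=∅∪out(0)=∅
  fail(5) 'c': from fail(0)=0 chase 'c': 0 ⇒ 0;  out={1}∪out(0)={1}
  fail(6) 'b': from fail(0)=0 chase 'b': 0 ⇒ 0;  out=∅∪out(0)=∅
  fail(2) 'dc': from fail(1)=0 chase 'c': 0 ⇒ 5;  out=∅∪out(5)={1}
  fail(7) 'be': from fail(6)=0 chase 'e': 0 ⇒ 0;  out={2}∪out(0)={2}
  fail(3) 'dcb': from fail(2)=5 chase 'b': 5→0 ⇒ 6;  out=∅∪out(6)=∅
  fail(4) 'dcbe': from fail(3)=6 chase 'e': 6 ⇒ 7;  out={0}∪out(7)={0,2}

Text stream:
i=0 'a': node 0→0
i=1 'd': node 0→1
i=2 'c': node 1→2  ** P1@[2:2]
i=3 'b': node 2→3
i=4 'e': node 3→4  ** P0@[1:4],P2@[3:4]
i=5 'e': node 4→0 (fail-walked)
i=6 'b': node 0→6
i=7 'b': node 6→6 (fail-walked)
i=8 'e': node 6→7  ** P2@[7:8]
i=9 'd': node 7→1 (fail-walked)
i=10 'c': node 1→2  ** P1@[10:10]
i=11 'b': node 2→3
i=12 'e': node 3→4  ** P0@[9:12],P2@[11:12]
i=13 'd': node 4→1 (fail-walked)
i=14 'c': node 1→2  ** P1@[14:14]
i=15 'b': node 2→3
i=16 'e': node 3→4  ** P0@[13:16],P2@[15:16]
i=17 'e': node 4→0 (fail-walked)
i=18 'c': node 0→5  ** P1@[18:18]
i=19 'd': node 5→1 (fail-walked)
i=20 'c': node 1→2  ** P1@[20:20]
i=21 'b': node 2→3
i=22 'e': node 3→4  ** P0@[19:22],P2@[21:22]
i=23 'c': node 4→5 (fail-walked)  ** P1@[23:23]
i=24 'd': node 5→1 (fail-walked)
i=25 'c': node 1→2  ** P1@[25:25]
i=26 'b': node 2→3
i=27 'e': node 3→4  ** P0@[24:27],P2@[26:27]
i=28 'c': node 4→5 (fail-walked)  ** P1@[28:28]
i=29 'e': node 5→0 (fail-walked)
i=30 'b': node 0→6
i=31 'e': node 6→7  ** P2@[30:31]
i=32 'd': node 7→1 (fail-walked)
i=33 'e': node 1→0 (fail-walked)
i=34 'b': node 0→6
i=35 'e': node 6→7  ** P2@[34:35]
i=36 'a': node 7→0 (fail-walked)
i=37 'b': node 0→6
i=38 'e': node 6→7  ** P2@[37:38]
i=39 'a': node 7→0 (fail-walked)
i=40 'c': node 0→5  ** P1@[40:40]
i=41 'a': node 5→0 (fail-walked)
i=42 'a': node 0→0
i=43 'c': node 0→5  ** P1@[43:43]
i=44 'b': node 5→6 (fail-walked)
i=45 'd': node 6→1 (fail-walked)
i=46 'e': node 1→0 (fail-walked)
i=47 'b': node 0→6
i=48 'e': node 6→7  ** P2@[47:48]
i=49 'c': node 7→5 (fail-walked)  ** P1@[49:49]
i=50 'd': node 5→1 (fail-walked)
i=51 'c': node 1→2  ** P1@[51:51]
i=52 'b': node 2→3
i=53 'e': node 3→4  ** P0@[50:53],P2@[52:53]
i=54 'e': node 4→0 (fail-walked)
i=55 'c': node 0→5  ** P1@[55:55]
i=56 'a': node 5→0 (fail-walked)
i=57 'd': node 0→1
i=58 'c': node 1→2  ** P1@[58:58]
i=59 'b': node 2→3
i=60 'e': node 3→4  ** P0@[57:60],P2@[59:60]
i=61 'e': node 4→0 (fail-walked)
i=62 'c': node 0→5  ** P1@[62:62]
i=63 'e': node 5→0 (fail-walked)
i=64 'd': node 0→1
i=65 'c': node 1→2  ** P1@[65:65]
i=66 'b': node 2→3
i=67 'e': node 3→4  ** P0@[64:67],P2@[66:67]
i=68 'c': node 4→5 (fail-walked)  ** P1@[68:68]
i=69 'c': node 5→5 (fail-walked)  ** P1@[69:69]
i=70 'd': node 5→1 (fail-walked)
i=71 'b': node 1→6 (fail-walked)
i=72 'a': node 6→0 (fail-walked)

Result: [[2,1],[4,0],[4,2],[8,2],[10,1],[12,0],[12,2],[14,1],[16,0],[16,2],[18,1],[20,1],[22,0],[22,2],[23,1],[25,1],[27,0],[27,2],[28,1],[31,2],[35,2],[38,2],[40,1],[43,1],[48,2],[49,1],[51,1],[53,0],[53,2],[55,1],[58,1],[60,0],[60,2],[62,1],[65,1],[67,0],[67,2],[68,1],[69,1]]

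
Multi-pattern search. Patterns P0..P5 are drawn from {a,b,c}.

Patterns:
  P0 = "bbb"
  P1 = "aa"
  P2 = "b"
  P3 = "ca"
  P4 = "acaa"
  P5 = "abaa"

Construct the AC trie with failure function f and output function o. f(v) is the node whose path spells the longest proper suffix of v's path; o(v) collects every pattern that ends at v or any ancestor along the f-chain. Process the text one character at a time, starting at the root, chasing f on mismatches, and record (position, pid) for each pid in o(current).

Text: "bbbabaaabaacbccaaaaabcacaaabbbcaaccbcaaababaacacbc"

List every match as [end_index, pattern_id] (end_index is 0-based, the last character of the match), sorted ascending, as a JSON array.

Build:
Trie (insert patterns):
  0='ε' goto a→4 b→1 c→6
  1='b' goto b→2  [P2 ends]
  2='bb' goto b→3
  3='bbb' goto ·  [P0 ends]
  4='a' goto a→5 b→11 c→8
  5='aa' goto ·  [P1 ends]
  6='c' goto a→7
  7='ca' goto ·  [P3 ends]
  8='ac' goto a→9
  9='aca' goto a→10
  10='acaa' goto ·  [P4 ends]
  11='ab' goto a→12
  12='aba' goto a→13
  13='abaa' goto ·  [P5 ends]

Failure links (BFS by depth):
  fail(1) 'b': from fail(0)=0 chase 'b': 0 ⇒ 0;  out={2}∪out(0)={2}
  fail(4) 'a': from fail(0)=0 chase 'a': 0 ⇒ 0;  out=∅∪out(0)=∅
  fail(6) 'c': from fail(0)=0 chase 'c': 0 ⇒ 0;  out=∅∪out(0)=∅
  fail(2) 'bb': from fail(1)=0 chase 'b': 0 ⇒ 1;  out=∅∪out(1)={2}
  fail(5) 'aa': from fail(4)=0 chase 'a': 0 ⇒ 4;  out={1}∪out(4)={1}
  fail(7) 'ca': from fail(6)=0 chase 'a': 0 ⇒ 4;  out={3}∪out(4)={3}
  fail(8) 'ac': from fail(4)=0 chase 'c': 0 ⇒ 6;  out=∅∪out(6)=∅
  fail(11) 'ab': from fail(4)=0 chase 'b': 0 ⇒ 1;  out=∅∪out(1)={2}
  fail(3) 'bbb': from fail(2)=1 chase 'b': 1 ⇒ 2;  out={0}∪out(2)={0,2}
  fail(9) 'aca': from fail(8)=6 chase 'a': 6 ⇒ 7;  out=∅∪out(7)={3}
  fail(12) 'aba': from fail(11)=1 chase 'a': 1→0 ⇒ 4;  out=∅∪out(4)=∅
  fail(10) 'acaa': from fail(9)=7 chase 'a': 7→4 ⇒ 5;  out={4}∪out(5)={1,4}
  fail(13) 'abaa': from fail(12)=4 chase 'a': 4 ⇒ 5;  out={5}∪out(5)={1,5}

Run:
pos 0 'b': at 1  → match P2@[0:0]
pos 1 'b': at 2  → match P2@[1:1]
pos 2 'b': at 3  → match P0@[0:2],P2@[2:2]
pos 3 'a': at 4 (via fail)
pos 4 'b': at 11  → match P2@[4:4]
pos 5 'a': at 12
pos 6 'a': at 13  → match P1@[5:6],P5@[3:6]
pos 7 'a': at 5 (via fail)  → match P1@[6:7]
pos 8 'b': at 11 (via fail)  → match P2@[8:8]
pos 9 'a': at 12
pos 10 'a': at 13  → match P1@[9:10],P5@[7:10]
pos 11 'c': at 8 (via fail)
pos 12 'b': at 1 (via fail)  → match P2@[12:12]
pos 13 'c': at 6 (via fail)
pos 14 'c': at 6 (via fail)
pos 15 'a': at 7  → match P3@[14:15]
pos 16 'a': at 5 (via fail)  → match P1@[15:16]
pos 17 'a': at 5 (via fail)  → match P1@[16:17]
pos 18 'a': at 5 (via fail)  → match P1@[17:18]
pos 19 'a': at 5 (via fail)  → match P1@[18:19]
pos 20 'b': at 11 (via fail)  → match P2@[20:20]
pos 21 'c': at 6 (via fail)
pos 22 'a': at 7  → match P3@[21:22]
pos 23 'c': at 8 (via fail)
pos 24 'a': at 9  → match P3@[23:24]
pos 25 'a': at 10  → match P1@[24:25],P4@[22:25]
pos 26 'a': at 5 (via fail)  → match P1@[25:26]
pos 27 'b': at 11 (via fail)  → match P2@[27:27]
pos 28 'b': at 2 (via fail)  → match P2@[28:28]
pos 29 'b': at 3  → match P0@[27:29],P2@[29:29]
pos 30 'c': at 6 (via fail)
pos 31 'a': at 7  → match P3@[30:31]
pos 32 'a': at 5 (via fail)  → match P1@[31:32]
pos 33 'c': at 8 (via fail)
pos 34 'c': at 6 (via fail)
pos 35 'b': at 1 (via fail)  → match P2@[35:35]
pos 36 'c': at 6 (via fail)
pos 37 'a': at 7  → match P3@[36:37]
pos 38 'a': at 5 (via fail)  → match P1@[37:38]
pos 39 'a': at 5 (via fail)  → match P1@[38:39]
pos 40 'b': at 11 (via fail)  → match P2@[40:40]
pos 41 'a': at 12
pos 42 'b': at 11 (via fail)  → match P2@[42:42]
pos 43 'a': at 12
pos 44 'a': at 13  → match P1@[43:44],P5@[41:44]
pos 45 'c': at 8 (via fail)
pos 46 'a': at 9  → match P3@[45:46]
pos 47 'c': at 8 (via fail)
pos 48 'b': at 1 (via fail)  → match P2@[48:48]
pos 49 'c': at 6 (via fail)

Result: [[0,2],[1,2],[2,0],[2,2],[4,2],[6,1],[6,5],[7,1],[8,2],[10,1],[10,5],[12,2],[15,3],[16,1],[17,1],[18,1],[19,1],[20,2],[22,3],[24,3],[25,1],[25,4],[26,1],[27,2],[28,2],[29,0],[29,2],[31,3],[32,1],[35,2],[37,3],[38,1],[39,1],[40,2],[42,2],[44,1],[44,5],[46,3],[48,2]]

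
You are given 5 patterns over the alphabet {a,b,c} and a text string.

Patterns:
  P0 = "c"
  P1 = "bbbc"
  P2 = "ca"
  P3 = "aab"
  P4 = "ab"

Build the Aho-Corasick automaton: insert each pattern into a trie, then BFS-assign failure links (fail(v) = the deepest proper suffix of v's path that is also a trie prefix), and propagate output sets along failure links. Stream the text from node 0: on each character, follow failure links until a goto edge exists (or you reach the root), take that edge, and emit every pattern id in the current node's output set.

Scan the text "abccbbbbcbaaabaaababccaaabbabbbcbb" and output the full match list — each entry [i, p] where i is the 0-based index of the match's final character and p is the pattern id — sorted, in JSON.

Build automaton:
Trie (insert patterns):
  n0 'ε': a→7 b→2 c→1
  n1 'c': a→6  ←P0
  n2 'b': b→3
  n3 'bb': b→4
  n4 'bbb': c→5
  n5 'bbbc': ·  ←P1
  n6 'ca': ·  ←P2
  n7 'a': a→8 b→10
  n8 'aa': b→9
  n9 'aab': ·  ←P3
  n10 'ab': ·  ←P4

BFS fail/out derivation:
  fail(1) 'c': from fail(0)=0 chase 'c': 0 ⇒ 0;  out={0}∪out(0)={0}
  fail(2) 'b': from fail(0)=0 chase 'b': 0 ⇒ 0;  out=∅∪out(0)=∅
  fail(7) 'a': from fail(0)=0 chase 'a': 0 ⇒ 0;  out=∅∪out(0)=∅
  fail(3) 'bb': from fail(2)=0 chase 'b': 0 ⇒ 2;  out=∅∪out(2)=∅
  fail(6) 'ca': from fail(1)=0 chase 'a': 0 ⇒ 7;  out={2}∪out(7)={2}
  fail(8) 'aa': from fail(7)=0 chase 'a': 0 ⇒ 7;  out=∅∪out(7)=∅
  fail(10) 'ab': from fail(7)=0 chase 'b': 0 ⇒ 2;  out={4}∪out(2)={4}
  fail(4) 'bbb': from fail(3)=2 chase 'b': 2 ⇒ 3;  out=∅∪out(3)=∅
  fail(9) 'aab': from fail(8)=7 chase 'b': 7 ⇒ 10;  out={3}∪out(10)={3,4}
  fail(5) 'bbbc': from fail(4)=3 chase 'c': 3→2→0 ⇒ 1;  out={1}∪out(1)={0,1}

Text stream:
i=0 'a': node 0→7
i=1 'b': node 7→10  → match P4@[0:1]
i=2 'c': node 10→1 (fail-walked)  → match P0@[2:2]
i=3 'c': node 1→1 (fail-walked)  → match P0@[3:3]
i=4 'b': node 1→2 (fail-walked)
i=5 'b': node 2→3
i=6 'b': node 3→4
i=7 'b': node 4→4 (fail-walked)
i=8 'c': node 4→5  → match P0@[8:8],P1@[5:8]
i=9 'b': node 5→2 (fail-walked)
i=10 'a': node 2→7 (fail-walked)
i=11 'a': node 7→8
i=12 'a': node 8→8 (fail-walked)
i=13 'b': node 8→9  → match P3@[11:13],P4@[12:13]
i=14 'a': node 9→7 (fail-walked)
i=15 'a': node 7→8
i=16 'a': node 8→8 (fail-walked)
i=17 'b': node 8→9  → match P3@[15:17],P4@[16:17]
i=18 'a': node 9→7 (fail-walked)
i=19 'b': node 7→10  → match P4@[18:19]
i=20 'c': node 10→1 (fail-walked)  → match P0@[20:20]
i=21 'c': node 1→1 (fail-walked)  → match P0@[21:21]
i=22 'a': node 1→6  → match P2@[21:22]
i=23 'a': node 6→8 (fail-walked)
i=24 'a': node 8→8 (fail-walked)
i=25 'b': node 8→9  → match P3@[23:25],P4@[24:25]
i=26 'b': node 9→3 (fail-walked)
i=27 'a': node 3→7 (fail-walked)
i=28 'b': node 7→10  → match P4@[27:28]
i=29 'b': node 10→3 (fail-walked)
i=30 'b': node 3→4
i=31 'c': node 4→5  → match P0@[31:31],P1@[28:31]
i=32 'b': node 5→2 (fail-walked)
i=33 'b': node 2→3

Matches: [[1,4],[2,0],[3,0],[8,0],[8,1],[13,3],[13,4],[17,3],[17,4],[19,4],[20,0],[21,0],[22,2],[25,3],[25,4],[28,4],[31,0],[31,1]]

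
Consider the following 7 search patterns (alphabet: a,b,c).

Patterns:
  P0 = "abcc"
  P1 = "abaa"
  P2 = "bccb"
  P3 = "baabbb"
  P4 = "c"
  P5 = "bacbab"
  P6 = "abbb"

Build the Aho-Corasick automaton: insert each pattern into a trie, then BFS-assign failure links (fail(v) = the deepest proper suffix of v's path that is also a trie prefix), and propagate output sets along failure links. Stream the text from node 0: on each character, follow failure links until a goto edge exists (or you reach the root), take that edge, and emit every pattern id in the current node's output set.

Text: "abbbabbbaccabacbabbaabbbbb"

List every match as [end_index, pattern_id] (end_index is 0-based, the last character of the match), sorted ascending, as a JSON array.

Build automaton:
Trie nodes:
  n0 'ε': a→1 b→7 c→16
  n1 'a': b→2
  n2 'ab': a→5 b→21 c→3
  n3 'abc': c→4
  n4 'abcc': ·  [P0 ends]
  n5 'aba': a→6
  n6 'abaa': ·  [P1 ends]
  n7 'b': a→11 c→8
  n8 'bc': c→9
  n9 'bcc': b→10
  n10 'bccb': ·  [P2 ends]
  n11 'ba': a→12 c→17
  n12 'baa': b→13
  n13 'baab': b→14
  n14 'baabb': b→15
  n15 'baabbb': ·  [P3 ends]
  n16 'c': ·  [P4 ends]
  n17 'bac': b→18
  n18 'bacb': a→19
  n19 'bacba': b→20
  n20 'bacbab': ·  [P5 ends]
  n21 'abb': b→22
  n22 'abbb': ·  [P6 ends]

Failure links (BFS by depth):
  fail(1) 'a': from fail(0)=0 chase 'a': 0 ⇒ 0;  out=∅∪out(0)=∅
  fail(7) 'b': from fail(0)=0 chase 'b': 0 ⇒ 0;  out=∅∪out(0)=∅
  fail(16) 'c': from fail(0)=0 chase 'c': 0 ⇒ 0;  out={4}∪out(0)={4}
  fail(2) 'ab': from fail(1)=0 chase 'b': 0 ⇒ 7;  out=∅∪out(7)=∅
  fail(8) 'bc': from fail(7)=0 chase 'c': 0 ⇒ 16;  out=∅∪out(16)={4}
  fail(11) 'ba': from fail(7)=0 chase 'a': 0 ⇒ 1;  out=∅∪out(1)=∅
  fail(3) 'abc': from fail(2)=7 chase 'c': 7 ⇒ 8;  out=∅∪out(8)={4}
  fail(5) 'aba': from fail(2)=7 chase 'a': 7 ⇒ 11;  out=∅∪out(11)=∅
  fail(9) 'bcc': from fail(8)=16 chase 'c': 16→0 ⇒ 16;  out=∅∪out(16)={4}
  fail(12) 'baa': from fail(11)=1 chase 'a': 1→0 ⇒ 1;  out=∅∪out(1)=∅
  fail(17) 'bac': from fail(11)=1 chase 'c': 1→0 ⇒ 16;  out=∅∪out(16)={4}
  fail(21) 'abb': from fail(2)=7 chase 'b': 7→0 ⇒ 7;  out=∅∪out(7)=∅
  fail(4) 'abcc': from fail(3)=8 chase 'c': 8 ⇒ 9;  out={0}∪out(9)={0,4}
  fail(6) 'abaa': from fail(5)=11 chase 'a': 11 ⇒ 12;  out={1}∪out(12)={1}
  fail(10) 'bccb': from fail(9)=16 chase 'b': 16→0 ⇒ 7;  out={2}∪out(7)={2}
  fail(13) 'baab': from fail(12)=1 chase 'b': 1 ⇒ 2;  out=∅∪out(2)=∅
  fail(18) 'bacb': from fail(17)=16 chase 'b': 16→0 ⇒ 7;  out=∅∪out(7)=∅
  fail(22) 'abbb': from fail(21)=7 chase 'b': 7→0 ⇒ 7;  out={6}∪out(7)={6}
  fail(14) 'baabb': from fail(13)=2 chase 'b': 2 ⇒ 21;  out=∅∪out(21)=∅
  fail(19) 'bacba': from fail(18)=7 chase 'a': 7 ⇒ 11;  out=∅∪out(11)=∅
  fail(15) 'baabbb': from fail(14)=21 chase 'b': 21 ⇒ 22;  out={3}∪out(22)={3,6}
  fail(20) 'bacbab': from fail(19)=11 chase 'b': 11→1 ⇒ 2;  out={5}∪out(2)={5}

Scan:
[0] read 'a'  n0⇒n1
[1] read 'b'  n1⇒n2
[2] read 'b'  n2⇒n21
[3] read 'b'  n21⇒n22  → match P6@[0:3]
[4] read 'a'  n22⇒n11 ·f
[5] read 'b'  n11⇒n2 ·f
[6] read 'b'  n2⇒n21
[7] read 'b'  n21⇒n22  → match P6@[4:7]
[8] read 'a'  n22⇒n11 ·f
[9] read 'c'  n11⇒n17  → match P4@[9:9]
[10] read 'c'  n17⇒n16 ·f  → match P4@[10:10]
[11] read 'a'  n16⇒n1 ·f
[12] read 'b'  n1⇒n2
[13] read 'a'  n2⇒n5
[14] read 'c'  n5⇒n17 ·f  → match P4@[14:14]
[15] read 'b'  n17⇒n18
[16] read 'a'  n18⇒n19
[17] read 'b'  n19⇒n20  → match P5@[12:17]
[18] read 'b'  n20⇒n21 ·f
[19] read 'a'  n21⇒n11 ·f
[20] read 'a'  n11⇒n12
[21] read 'b'  n12⇒n13
[22] read 'b'  n13⇒n14
[23] read 'b'  n14⇒n15  → match P3@[18:23],P6@[20:23]
[24] read 'b'  n15⇒n7 ·f
[25] read 'b'  n7⇒n7 ·f

Matches: [[3,6],[7,6],[9,4],[10,4],[14,4],[17,5],[23,3],[23,6]]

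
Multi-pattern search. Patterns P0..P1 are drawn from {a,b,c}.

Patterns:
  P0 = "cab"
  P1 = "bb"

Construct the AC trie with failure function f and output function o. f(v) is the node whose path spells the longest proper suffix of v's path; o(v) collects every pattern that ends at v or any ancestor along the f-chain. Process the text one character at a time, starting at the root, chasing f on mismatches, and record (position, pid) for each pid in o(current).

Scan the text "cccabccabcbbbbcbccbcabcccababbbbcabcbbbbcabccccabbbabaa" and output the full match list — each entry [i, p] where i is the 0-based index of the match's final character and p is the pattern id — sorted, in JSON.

Build automaton:
Trie nodes:
  0='ε' goto b→4 c→1
  1='c' goto a→2
  2='ca' goto b→3
  3='cab' goto ·  ←P0
  4='b' goto b→5
  5='bb' goto ·  ←P1

Failure links (BFS by depth):
  fail(1) 'c': from fail(0)=0 chase 'c': 0 ⇒ 0;  out=∅∪out(0)=∅
  fail(4) 'b': from fail(0)=0 chase 'b': 0 ⇒ 0;  out=∅∪out(0)=∅
  fail(2) 'ca': from fail(1)=0 chase 'a': 0 ⇒ 0;  out=∅∪out(0)=∅
  fail(5) 'bb': from fail(4)=0 chase 'b': 0 ⇒ 4;  out={1}∪out(4)={1}
  fail(3) 'cab': from fail(2)=0 chase 'b': 0 ⇒ 4;  out={0}∪out(4)={0}

Scan:
[0] read 'c'  n0⇒n1
[1] read 'c'  n1⇒n1 ·f
[2] read 'c'  n1⇒n1 ·f
[3] read 'a'  n1⇒n2
[4] read 'b'  n2⇒n3  → match P0@[2:4]
[5] read 'c'  n3⇒n1 ·f
[6] read 'c'  n1⇒n1 ·f
[7] read 'a'  n1⇒n2
[8] read 'b'  n2⇒n3  → match P0@[6:8]
[9] read 'c'  n3⇒n1 ·f
[10] read 'b'  n1⇒n4 ·f
[11] read 'b'  n4⇒n5  → match P1@[10:11]
[12] read 'b'  n5⇒n5 ·f  → match P1@[11:12]
[13] read 'b'  n5⇒n5 ·f  → match P1@[12:13]
[14] read 'c'  n5⇒n1 ·f
[15] read 'b'  n1⇒n4 ·f
[16] read 'c'  n4⇒n1 ·f
[17] read 'c'  n1⇒n1 ·f
[18] read 'b'  n1⇒n4 ·f
[19] read 'c'  n4⇒n1 ·f
[20] read 'a'  n1⇒n2
[21] read 'b'  n2⇒n3  → match P0@[19:21]
[22] read 'c'  n3⇒n1 ·f
[23] read 'c'  n1⇒n1 ·f
[24] read 'c'  n1⇒n1 ·f
[25] read 'a'  n1⇒n2
[26] read 'b'  n2⇒n3  → match P0@[24:26]
[27] read 'a'  n3⇒n0 ·f
[28] read 'b'  n0⇒n4
[29] read 'b'  n4⇒n5  → match P1@[28:29]
[30] read 'b'  n5⇒n5 ·f  → match P1@[29:30]
[31] read 'b'  n5⇒n5 ·f  → match P1@[30:31]
[32] read 'c'  n5⇒n1 ·f
[33] read 'a'  n1⇒n2
[34] read 'b'  n2⇒n3  → match P0@[32:34]
[35] read 'c'  n3⇒n1 ·f
[36] read 'b'  n1⇒n4 ·f
[37] read 'b'  n4⇒n5  → match P1@[36:37]
[38] read 'b'  n5⇒n5 ·f  → match P1@[37:38]
[39] read 'b'  n5⇒n5 ·f  → match P1@[38:39]
[40] read 'c'  n5⇒n1 ·f
[41] read 'a'  n1⇒n2
[42] read 'b'  n2⇒n3  → match P0@[40:42]
[43] read 'c'  n3⇒n1 ·f
[44] read 'c'  n1⇒n1 ·f
[45] read 'c'  n1⇒n1 ·f
[46] read 'c'  n1⇒n1 ·f
[47] read 'a'  n1⇒n2
[48] read 'b'  n2⇒n3  → match P0@[46:48]
[49] read 'b'  n3⇒n5 ·f  → match P1@[48:49]
[50] read 'b'  n5⇒n5 ·f  → match P1@[49:50]
[51] read 'a'  n5⇒n0 ·f
[52] read 'b'  n0⇒n4
[53] read 'a'  n4⇒n0 ·f
[54] read 'a'  n0⇒n0

Matches: [[4,0],[8,0],[11,1],[12,1],[13,1],[21,0],[26,0],[29,1],[30,1],[31,1],[34,0],[37,1],[38,1],[39,1],[42,0],[48,0],[49,1],[50,1]]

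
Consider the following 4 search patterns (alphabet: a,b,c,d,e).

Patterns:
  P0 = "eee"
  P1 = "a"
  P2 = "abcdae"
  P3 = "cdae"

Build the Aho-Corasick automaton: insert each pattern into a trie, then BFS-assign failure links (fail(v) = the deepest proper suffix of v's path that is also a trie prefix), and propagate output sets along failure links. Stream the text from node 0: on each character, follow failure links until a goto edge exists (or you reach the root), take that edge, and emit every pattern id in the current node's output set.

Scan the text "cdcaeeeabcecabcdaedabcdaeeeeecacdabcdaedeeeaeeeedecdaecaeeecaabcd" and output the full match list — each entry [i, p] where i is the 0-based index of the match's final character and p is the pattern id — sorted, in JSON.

Build:
Trie nodes:
  n0 'ε': a→4 c→10 e→1
  n1 'e': e→2
  n2 'ee': e→3
  n3 'eee': ·  ←P0
  n4 'a': b→5  ←P1
  n5 'ab': c→6
  n6 'abc': d→7
  n7 'abcd': a→8
  n8 'abcda': e→9
  n9 'abcdae': ·  ←P2
  n10 'c': d→11
  n11 'cd': a→12
  n12 'cda': e→13
  n13 'cdae': ·  ←P3

BFS fail/out derivation:
  fail(1) 'e': from fail(0)=0 chase 'e': 0 ⇒ 0;  out=∅∪out(0)=∅
  fail(4) 'a': from fail(0)=0 chase 'a': 0 ⇒ 0;  out={1}∪out(0)={1}
  fail(10) 'c': from fail(0)=0 chase 'c': 0 ⇒ 0;  out=∅∪out(0)=∅
  fail(2) 'ee': from fail(1)=0 chase 'e': 0 ⇒ 1;  out=∅∪out(1)=∅
  fail(5) 'ab': from fail(4)=0 chase 'b': 0 ⇒ 0;  out=∅∪out(0)=∅
  fail(11) 'cd': from fail(10)=0 chase 'd': 0 ⇒ 0;  out=∅∪out(0)=∅
  fail(3) 'eee': from fail(2)=1 chase 'e': 1 ⇒ 2;  out={0}∪out(2)={0}
  fail(6) 'abc': from fail(5)=0 chase 'c': 0 ⇒ 10;  out=∅∪out(10)=∅
  fail(12) 'cda': from fail(11)=0 chase 'a': 0 ⇒ 4;  out=∅∪out(4)={1}
  fail(7) 'abcd': from fail(6)=10 chase 'd': 10 ⇒ 11;  out=∅∪out(11)=∅
  fail(13) 'cdae': from fail(12)=4 chase 'e': 4→0 ⇒ 1;  out={3}∪out(1)={3}
  fail(8) 'abcda': from fail(7)=11 chase 'a': 11 ⇒ 12;  out=∅∪out(12)={1}
  fail(9) 'abcdae': from fail(8)=12 chase 'e': 12 ⇒ 13;  out={2}∪out(13)={2,3}

Text stream:
pos 0 'c': at 10
pos 1 'd': at 11
pos 2 'c': at 10 (fail-walked)
pos 3 'a': at 4 (fail-walked)  emit P1@[3:3]
pos 4 'e': at 1 (fail-walked)
pos 5 'e': at 2
pos 6 'e': at 3  emit P0@[4:6]
pos 7 'a': at 4 (fail-walked)  emit P1@[7:7]
pos 8 'b': at 5
pos 9 'c': at 6
pos 10 'e': at 1 (fail-walked)
pos 11 'c': at 10 (fail-walked)
pos 12 'a': at 4 (fail-walked)  emit P1@[12:12]
pos 13 'b': at 5
pos 14 'c': at 6
pos 15 'd': at 7
pos 16 'a': at 8  emit P1@[16:16]
pos 17 'e': at 9  emit P2@[12:17],P3@[14:17]
pos 18 'd': at 0 (fail-walked)
pos 19 'a': at 4  emit P1@[19:19]
pos 20 'b': at 5
pos 21 'c': at 6
pos 22 'd': at 7
pos 23 'a': at 8  emit P1@[23:23]
pos 24 'e': at 9  emit P2@[19:24],P3@[21:24]
pos 25 'e': at 2 (fail-walked)
pos 26 'e': at 3  emit P0@[24:26]
pos 27 'e': at 3 (fail-walked)  emit P0@[25:27]
pos 28 'e': at 3 (fail-walked)  emit P0@[26:28]
pos 29 'c': at 10 (fail-walked)
pos 30 'a': at 4 (fail-walked)  emit P1@[30:30]
pos 31 'c': at 10 (fail-walked)
pos 32 'd': at 11
pos 33 'a': at 12  emit P1@[33:33]
pos 34 'b': at 5 (fail-walked)
pos 35 'c': at 6
pos 36 'd': at 7
pos 37 'a': at 8  emit P1@[37:37]
pos 38 'e': at 9  emit P2@[33:38],P3@[35:38]
pos 39 'd': at 0 (fail-walked)
pos 40 'e': at 1
pos 41 'e': at 2
pos 42 'e': at 3  emit P0@[40:42]
pos 43 'a': at 4 (fail-walked)  emit P1@[43:43]
pos 44 'e': at 1 (fail-walked)
pos 45 'e': at 2
pos 46 'e': at 3  emit P0@[44:46]
pos 47 'e': at 3 (fail-walked)  emit P0@[45:47]
pos 48 'd': at 0 (fail-walked)
pos 49 'e': at 1
pos 50 'c': at 10 (fail-walked)
pos 51 'd': at 11
pos 52 'a': at 12  emit P1@[52:52]
pos 53 'e': at 13  emit P3@[50:53]
pos 54 'c': at 10 (fail-walked)
pos 55 'a': at 4 (fail-walked)  emit P1@[55:55]
pos 56 'e': at 1 (fail-walked)
pos 57 'e': at 2
pos 58 'e': at 3  emit P0@[56:58]
pos 59 'c': at 10 (fail-walked)
pos 60 'a': at 4 (fail-walked)  emit P1@[60:60]
pos 61 'a': at 4 (fail-walked)  emit P1@[61:61]
pos 62 'b': at 5
pos 63 'c': at 6
pos 64 'd': at 7

All matches (sorted): [[3,1],[6,0],[7,1],[12,1],[16,1],[17,2],[17,3],[19,1],[23,1],[24,2],[24,3],[26,0],[27,0],[28,0],[30,1],[33,1],[37,1],[38,2],[38,3],[42,0],[43,1],[46,0],[47,0],[52,1],[53,3],[55,1],[58,0],[60,1],[61,1]]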